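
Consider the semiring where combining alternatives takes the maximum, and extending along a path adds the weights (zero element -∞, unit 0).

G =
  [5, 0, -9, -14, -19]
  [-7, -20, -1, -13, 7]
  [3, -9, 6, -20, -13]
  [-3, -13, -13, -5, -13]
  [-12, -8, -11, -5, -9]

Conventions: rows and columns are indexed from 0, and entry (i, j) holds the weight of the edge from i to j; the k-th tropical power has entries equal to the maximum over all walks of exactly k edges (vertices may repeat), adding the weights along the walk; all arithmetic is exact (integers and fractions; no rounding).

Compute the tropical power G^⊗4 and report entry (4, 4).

G^⊗2:
  [10, 5, -1, -9, 7]
  [2, -1, 5, 2, -2]
  [9, 3, 12, -11, -2]
  [2, -3, -7, -10, -6]
  [-7, -12, -5, -10, -1]
G^⊗3:
  [15, 10, 5, 2, 12]
  [8, 2, 11, -3, 6]
  [15, 9, 18, -5, 10]
  [7, 2, -1, -11, 4]
  [-2, -7, 1, -6, -5]
G^⊗4:
  [20, 15, 11, 7, 17]
  [14, 8, 17, 1, 9]
  [21, 15, 24, 5, 16]
  [12, 7, 5, -1, 9]
  [4, -2, 7, -10, 0]
Key observation: the optimum is the walk 4->0->0->1->4, with weight (-12) + 5 + 0 + 7 = 0.
Optimal value attained by: walk 4->0->0->1->4.
Answer: (G^⊗4)[4][4] = 0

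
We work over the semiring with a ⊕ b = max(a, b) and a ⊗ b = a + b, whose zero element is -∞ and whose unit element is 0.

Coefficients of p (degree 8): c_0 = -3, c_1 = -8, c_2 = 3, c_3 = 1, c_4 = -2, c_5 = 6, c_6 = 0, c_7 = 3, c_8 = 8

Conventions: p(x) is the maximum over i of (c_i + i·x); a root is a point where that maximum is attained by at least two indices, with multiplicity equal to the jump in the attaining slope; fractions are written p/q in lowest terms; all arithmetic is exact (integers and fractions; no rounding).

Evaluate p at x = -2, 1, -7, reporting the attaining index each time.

p(-2) = max(-3+0·(-2)=-3, -8+1·(-2)=-10, 3+2·(-2)=-1, 1+3·(-2)=-5, -2+4·(-2)=-10, 6+5·(-2)=-4, 0+6·(-2)=-12, 3+7·(-2)=-11, 8+8·(-2)=-8) = -1 (attained by i=2)
p(1) = max(-3+0·1=-3, -8+1·1=-7, 3+2·1=5, 1+3·1=4, -2+4·1=2, 6+5·1=11, 0+6·1=6, 3+7·1=10, 8+8·1=16) = 16 (attained by i=8)
p(-7) = max(-3+0·(-7)=-3, -8+1·(-7)=-15, 3+2·(-7)=-11, 1+3·(-7)=-20, -2+4·(-7)=-30, 6+5·(-7)=-29, 0+6·(-7)=-42, 3+7·(-7)=-46, 8+8·(-7)=-48) = -3 (attained by i=0)
Answer: p(-2) = -1; p(1) = 16; p(-7) = -3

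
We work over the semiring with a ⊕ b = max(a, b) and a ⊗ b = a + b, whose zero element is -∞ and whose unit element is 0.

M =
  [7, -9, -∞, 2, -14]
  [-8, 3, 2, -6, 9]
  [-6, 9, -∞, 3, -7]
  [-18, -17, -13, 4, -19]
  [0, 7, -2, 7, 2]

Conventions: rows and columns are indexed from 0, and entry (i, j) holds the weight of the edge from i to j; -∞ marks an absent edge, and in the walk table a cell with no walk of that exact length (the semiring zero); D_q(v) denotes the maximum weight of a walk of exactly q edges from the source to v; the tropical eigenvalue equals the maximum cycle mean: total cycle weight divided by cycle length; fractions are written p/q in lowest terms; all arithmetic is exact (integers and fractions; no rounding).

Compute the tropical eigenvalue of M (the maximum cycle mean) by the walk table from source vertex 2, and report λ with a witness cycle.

q=0: [-∞, -∞, 0, -∞, -∞]
q=1: [-6, 9, -∞, 3, -7]
q=2: [1, 12, 11, 7, 18]
q=3: [18, 25, 16, 25, 21]
q=4: [25, 28, 27, 29, 34]
q=5: [34, 41, 32, 41, 37]
Optimal cycle mean attained by: cycle 1->4->1, total 9 + 7, length 2.
Answer: λ = 8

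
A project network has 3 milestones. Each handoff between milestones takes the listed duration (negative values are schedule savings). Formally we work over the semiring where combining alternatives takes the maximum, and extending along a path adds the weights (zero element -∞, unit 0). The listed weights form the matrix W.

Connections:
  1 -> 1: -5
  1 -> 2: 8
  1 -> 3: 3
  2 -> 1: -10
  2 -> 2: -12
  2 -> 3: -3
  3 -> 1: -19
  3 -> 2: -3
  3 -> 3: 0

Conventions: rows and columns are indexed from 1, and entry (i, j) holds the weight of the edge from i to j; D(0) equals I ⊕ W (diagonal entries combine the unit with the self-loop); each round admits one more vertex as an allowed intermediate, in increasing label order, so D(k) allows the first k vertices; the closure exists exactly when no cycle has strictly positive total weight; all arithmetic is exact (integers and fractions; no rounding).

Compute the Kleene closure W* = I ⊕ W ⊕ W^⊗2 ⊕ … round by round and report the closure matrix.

D(0):
  [0, 8, 3]
  [-10, 0, -3]
  [-19, -3, 0]
D(1):
  [0, 8, 3]
  [-10, 0, -3]
  [-19, -3, 0]
D(2):
  [0, 8, 5]
  [-10, 0, -3]
  [-13, -3, 0]
D(3):
  [0, 8, 5]
  [-10, 0, -3]
  [-13, -3, 0]
Answer: W* = [[0, 8, 5], [-10, 0, -3], [-13, -3, 0]]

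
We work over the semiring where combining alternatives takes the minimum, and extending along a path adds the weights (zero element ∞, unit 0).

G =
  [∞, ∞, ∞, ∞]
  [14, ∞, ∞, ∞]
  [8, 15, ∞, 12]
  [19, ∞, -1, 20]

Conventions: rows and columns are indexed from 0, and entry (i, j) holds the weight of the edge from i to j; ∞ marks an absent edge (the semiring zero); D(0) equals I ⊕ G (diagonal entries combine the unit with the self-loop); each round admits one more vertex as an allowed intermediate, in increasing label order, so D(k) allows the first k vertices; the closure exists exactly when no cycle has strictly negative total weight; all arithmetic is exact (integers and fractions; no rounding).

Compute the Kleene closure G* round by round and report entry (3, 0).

D(0):
  [0, ∞, ∞, ∞]
  [14, 0, ∞, ∞]
  [8, 15, 0, 12]
  [19, ∞, -1, 0]
D(1):
  [0, ∞, ∞, ∞]
  [14, 0, ∞, ∞]
  [8, 15, 0, 12]
  [19, ∞, -1, 0]
D(2):
  [0, ∞, ∞, ∞]
  [14, 0, ∞, ∞]
  [8, 15, 0, 12]
  [19, ∞, -1, 0]
D(3):
  [0, ∞, ∞, ∞]
  [14, 0, ∞, ∞]
  [8, 15, 0, 12]
  [7, 14, -1, 0]
D(4):
  [0, ∞, ∞, ∞]
  [14, 0, ∞, ∞]
  [8, 15, 0, 12]
  [7, 14, -1, 0]
Answer: G*[3][0] = 7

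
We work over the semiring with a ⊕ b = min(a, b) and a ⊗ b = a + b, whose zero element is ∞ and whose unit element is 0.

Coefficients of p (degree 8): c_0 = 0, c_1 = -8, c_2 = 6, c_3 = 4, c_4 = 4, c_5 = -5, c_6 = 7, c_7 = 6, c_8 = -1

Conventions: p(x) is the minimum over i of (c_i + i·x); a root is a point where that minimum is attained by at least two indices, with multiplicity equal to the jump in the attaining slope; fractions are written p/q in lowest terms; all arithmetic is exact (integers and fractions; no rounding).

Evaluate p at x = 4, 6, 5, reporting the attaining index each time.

p(4) = min(0+0·4=0, -8+1·4=-4, 6+2·4=14, 4+3·4=16, 4+4·4=20, -5+5·4=15, 7+6·4=31, 6+7·4=34, -1+8·4=31) = -4 (attained by i=1)
p(6) = min(0+0·6=0, -8+1·6=-2, 6+2·6=18, 4+3·6=22, 4+4·6=28, -5+5·6=25, 7+6·6=43, 6+7·6=48, -1+8·6=47) = -2 (attained by i=1)
p(5) = min(0+0·5=0, -8+1·5=-3, 6+2·5=16, 4+3·5=19, 4+4·5=24, -5+5·5=20, 7+6·5=37, 6+7·5=41, -1+8·5=39) = -3 (attained by i=1)
Answer: p(4) = -4; p(6) = -2; p(5) = -3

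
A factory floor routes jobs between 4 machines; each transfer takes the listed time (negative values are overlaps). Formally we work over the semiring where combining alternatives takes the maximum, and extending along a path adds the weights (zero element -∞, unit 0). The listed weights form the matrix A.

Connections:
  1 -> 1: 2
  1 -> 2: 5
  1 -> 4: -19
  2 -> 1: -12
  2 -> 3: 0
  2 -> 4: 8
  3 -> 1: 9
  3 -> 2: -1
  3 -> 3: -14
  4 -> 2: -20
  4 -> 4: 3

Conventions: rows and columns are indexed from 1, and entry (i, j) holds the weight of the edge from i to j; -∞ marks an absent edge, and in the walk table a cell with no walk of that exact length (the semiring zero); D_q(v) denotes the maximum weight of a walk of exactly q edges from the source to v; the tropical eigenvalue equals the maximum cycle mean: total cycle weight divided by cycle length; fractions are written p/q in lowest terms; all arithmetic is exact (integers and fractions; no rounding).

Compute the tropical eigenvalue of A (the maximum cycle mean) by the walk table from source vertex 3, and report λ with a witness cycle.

q=0: [-∞, -∞, 0, -∞]
q=1: [9, -1, -14, -∞]
q=2: [11, 14, -1, 7]
q=3: [13, 16, 14, 22]
q=4: [23, 18, 16, 25]
Optimal cycle mean attained by: cycle 1->2->3->1, total 5 + 0 + 9, length 3.
Answer: λ = 14/3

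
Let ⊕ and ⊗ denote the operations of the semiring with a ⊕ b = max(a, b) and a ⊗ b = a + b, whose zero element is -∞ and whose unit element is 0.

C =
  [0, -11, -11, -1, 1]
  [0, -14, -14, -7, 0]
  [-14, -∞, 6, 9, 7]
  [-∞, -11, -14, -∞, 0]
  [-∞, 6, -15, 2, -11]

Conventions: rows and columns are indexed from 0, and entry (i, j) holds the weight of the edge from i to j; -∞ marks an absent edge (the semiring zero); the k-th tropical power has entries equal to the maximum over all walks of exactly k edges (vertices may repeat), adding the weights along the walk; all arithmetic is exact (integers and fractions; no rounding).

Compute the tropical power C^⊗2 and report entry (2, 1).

C^⊗2:
  [0, 7, -5, 3, 1]
  [0, 6, -8, 2, 1]
  [-8, 13, 12, 15, 13]
  [-11, 6, -8, 2, -7]
  [6, -5, -8, -1, 6]
Key observation: the optimum is the walk 2->4->1, with weight 7 + 6 = 13.
Optimal value attained by: walk 2->4->1.
Answer: (C^⊗2)[2][1] = 13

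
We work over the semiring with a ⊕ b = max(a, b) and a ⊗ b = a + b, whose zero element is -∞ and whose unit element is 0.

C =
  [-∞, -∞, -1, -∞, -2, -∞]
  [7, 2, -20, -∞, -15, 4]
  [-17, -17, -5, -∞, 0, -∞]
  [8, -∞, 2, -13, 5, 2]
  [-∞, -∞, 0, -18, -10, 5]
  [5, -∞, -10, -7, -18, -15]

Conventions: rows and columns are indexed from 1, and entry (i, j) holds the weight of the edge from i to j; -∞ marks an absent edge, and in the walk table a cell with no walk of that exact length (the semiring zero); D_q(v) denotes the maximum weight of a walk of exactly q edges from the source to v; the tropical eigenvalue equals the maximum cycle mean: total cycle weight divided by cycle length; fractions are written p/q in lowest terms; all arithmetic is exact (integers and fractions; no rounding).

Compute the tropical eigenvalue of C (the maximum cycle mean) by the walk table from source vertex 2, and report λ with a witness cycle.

q=0: [-∞, 0, -∞, -∞, -∞, -∞]
q=1: [7, 2, -20, -∞, -15, 4]
q=2: [9, 4, 6, -3, 5, 6]
q=3: [11, 6, 8, -1, 7, 10]
q=4: [15, 8, 10, 3, 9, 12]
q=5: [17, 10, 14, 5, 13, 14]
q=6: [19, 12, 16, 7, 15, 18]
Optimal cycle mean attained by: cycle 1->5->6->1, total (-2) + 5 + 5, length 3.
Answer: λ = 8/3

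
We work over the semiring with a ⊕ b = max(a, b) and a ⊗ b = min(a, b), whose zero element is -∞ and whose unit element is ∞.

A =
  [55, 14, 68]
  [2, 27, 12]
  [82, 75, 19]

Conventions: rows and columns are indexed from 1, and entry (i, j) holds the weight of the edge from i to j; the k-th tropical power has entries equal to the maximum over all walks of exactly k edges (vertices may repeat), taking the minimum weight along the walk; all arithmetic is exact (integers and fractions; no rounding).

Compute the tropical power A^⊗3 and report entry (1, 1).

A^⊗2:
  [68, 68, 55]
  [12, 27, 12]
  [55, 27, 68]
A^⊗3:
  [55, 55, 68]
  [12, 27, 12]
  [68, 68, 55]
Key observation: the optimum is the walk 1->1->3->1, with weight 55 min 68 min 82 = 55.
Optimal value attained by: walk 1->1->3->1.
Answer: (A^⊗3)[1][1] = 55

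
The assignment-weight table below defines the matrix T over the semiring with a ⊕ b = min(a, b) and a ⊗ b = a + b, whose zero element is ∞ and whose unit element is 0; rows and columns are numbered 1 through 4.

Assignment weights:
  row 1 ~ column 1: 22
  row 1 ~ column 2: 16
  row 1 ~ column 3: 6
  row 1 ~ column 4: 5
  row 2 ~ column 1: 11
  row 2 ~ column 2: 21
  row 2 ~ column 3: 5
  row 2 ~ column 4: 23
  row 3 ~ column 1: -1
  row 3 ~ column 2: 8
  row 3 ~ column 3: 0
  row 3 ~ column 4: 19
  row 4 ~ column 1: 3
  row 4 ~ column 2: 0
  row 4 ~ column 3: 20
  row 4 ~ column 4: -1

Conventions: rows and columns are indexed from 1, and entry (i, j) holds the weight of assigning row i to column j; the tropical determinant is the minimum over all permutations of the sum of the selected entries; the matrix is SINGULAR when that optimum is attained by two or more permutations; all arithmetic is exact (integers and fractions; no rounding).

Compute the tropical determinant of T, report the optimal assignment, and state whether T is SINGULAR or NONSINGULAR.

σ = (1, 2, 3, 4): 22 + 21 + 0 + (-1) = 42
σ = (1, 2, 4, 3): 22 + 21 + 19 + 20 = 82
σ = (1, 3, 2, 4): 22 + 5 + 8 + (-1) = 34
σ = (1, 3, 4, 2): 22 + 5 + 19 + 0 = 46
σ = (1, 4, 2, 3): 22 + 23 + 8 + 20 = 73
σ = (1, 4, 3, 2): 22 + 23 + 0 + 0 = 45
σ = (2, 1, 3, 4): 16 + 11 + 0 + (-1) = 26
σ = (2, 1, 4, 3): 16 + 11 + 19 + 20 = 66
σ = (2, 3, 1, 4): 16 + 5 + (-1) + (-1) = 19
σ = (2, 3, 4, 1): 16 + 5 + 19 + 3 = 43
σ = (2, 4, 1, 3): 16 + 23 + (-1) + 20 = 58
σ = (2, 4, 3, 1): 16 + 23 + 0 + 3 = 42
σ = (3, 1, 2, 4): 6 + 11 + 8 + (-1) = 24
σ = (3, 1, 4, 2): 6 + 11 + 19 + 0 = 36
σ = (3, 2, 1, 4): 6 + 21 + (-1) + (-1) = 25
σ = (3, 2, 4, 1): 6 + 21 + 19 + 3 = 49
σ = (3, 4, 1, 2): 6 + 23 + (-1) + 0 = 28
σ = (3, 4, 2, 1): 6 + 23 + 8 + 3 = 40
σ = (4, 1, 2, 3): 5 + 11 + 8 + 20 = 44
σ = (4, 1, 3, 2): 5 + 11 + 0 + 0 = 16
σ = (4, 2, 1, 3): 5 + 21 + (-1) + 20 = 45
σ = (4, 2, 3, 1): 5 + 21 + 0 + 3 = 29
σ = (4, 3, 1, 2): 5 + 5 + (-1) + 0 = 9
σ = (4, 3, 2, 1): 5 + 5 + 8 + 3 = 21
Optimal value attained by: σ = (4, 3, 1, 2).
Answer: det⊕(T) = 9; verdict: NONSINGULAR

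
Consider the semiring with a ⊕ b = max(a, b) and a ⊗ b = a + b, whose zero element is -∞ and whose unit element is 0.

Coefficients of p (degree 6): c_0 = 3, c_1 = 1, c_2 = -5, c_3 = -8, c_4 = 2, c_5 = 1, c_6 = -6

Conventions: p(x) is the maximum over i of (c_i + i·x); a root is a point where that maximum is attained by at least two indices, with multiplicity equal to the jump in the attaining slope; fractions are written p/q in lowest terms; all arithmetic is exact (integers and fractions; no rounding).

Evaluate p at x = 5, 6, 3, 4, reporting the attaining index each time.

p(5) = max(3+0·5=3, 1+1·5=6, -5+2·5=5, -8+3·5=7, 2+4·5=22, 1+5·5=26, -6+6·5=24) = 26 (attained by i=5)
p(6) = max(3+0·6=3, 1+1·6=7, -5+2·6=7, -8+3·6=10, 2+4·6=26, 1+5·6=31, -6+6·6=30) = 31 (attained by i=5)
p(3) = max(3+0·3=3, 1+1·3=4, -5+2·3=1, -8+3·3=1, 2+4·3=14, 1+5·3=16, -6+6·3=12) = 16 (attained by i=5)
p(4) = max(3+0·4=3, 1+1·4=5, -5+2·4=3, -8+3·4=4, 2+4·4=18, 1+5·4=21, -6+6·4=18) = 21 (attained by i=5)
Answer: p(5) = 26; p(6) = 31; p(3) = 16; p(4) = 21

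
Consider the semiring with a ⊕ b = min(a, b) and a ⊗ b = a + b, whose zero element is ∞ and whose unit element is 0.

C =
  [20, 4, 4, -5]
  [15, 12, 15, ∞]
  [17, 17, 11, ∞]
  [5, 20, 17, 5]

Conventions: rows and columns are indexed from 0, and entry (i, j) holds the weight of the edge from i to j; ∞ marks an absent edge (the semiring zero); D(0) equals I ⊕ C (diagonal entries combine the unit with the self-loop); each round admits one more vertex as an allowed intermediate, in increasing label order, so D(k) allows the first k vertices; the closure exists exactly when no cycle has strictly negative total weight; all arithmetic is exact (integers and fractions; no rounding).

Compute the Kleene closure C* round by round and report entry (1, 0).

D(0):
  [0, 4, 4, -5]
  [15, 0, 15, ∞]
  [17, 17, 0, ∞]
  [5, 20, 17, 0]
D(1):
  [0, 4, 4, -5]
  [15, 0, 15, 10]
  [17, 17, 0, 12]
  [5, 9, 9, 0]
D(2):
  [0, 4, 4, -5]
  [15, 0, 15, 10]
  [17, 17, 0, 12]
  [5, 9, 9, 0]
D(3):
  [0, 4, 4, -5]
  [15, 0, 15, 10]
  [17, 17, 0, 12]
  [5, 9, 9, 0]
D(4):
  [0, 4, 4, -5]
  [15, 0, 15, 10]
  [17, 17, 0, 12]
  [5, 9, 9, 0]
Answer: C*[1][0] = 15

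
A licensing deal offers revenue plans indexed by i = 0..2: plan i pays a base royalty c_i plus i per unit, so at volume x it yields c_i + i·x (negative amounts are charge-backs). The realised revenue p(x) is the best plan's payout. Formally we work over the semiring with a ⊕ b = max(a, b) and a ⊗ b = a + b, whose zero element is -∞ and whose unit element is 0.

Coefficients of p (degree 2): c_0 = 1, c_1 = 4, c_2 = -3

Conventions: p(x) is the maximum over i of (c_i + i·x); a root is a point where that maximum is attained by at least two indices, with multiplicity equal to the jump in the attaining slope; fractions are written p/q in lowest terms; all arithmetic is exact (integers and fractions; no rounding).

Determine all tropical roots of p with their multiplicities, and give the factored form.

hull edge (i=0, c=1) to (i=1, c=4): slope 3, span 1
hull edge (i=1, c=4) to (i=2, c=-3): slope -7, span 1
Factored form: p(x) = -3 ⊗ (x ⊕ (-3)) ⊗ (x ⊕ 7)
Answer: roots = -3 (mult 1), 7 (mult 1)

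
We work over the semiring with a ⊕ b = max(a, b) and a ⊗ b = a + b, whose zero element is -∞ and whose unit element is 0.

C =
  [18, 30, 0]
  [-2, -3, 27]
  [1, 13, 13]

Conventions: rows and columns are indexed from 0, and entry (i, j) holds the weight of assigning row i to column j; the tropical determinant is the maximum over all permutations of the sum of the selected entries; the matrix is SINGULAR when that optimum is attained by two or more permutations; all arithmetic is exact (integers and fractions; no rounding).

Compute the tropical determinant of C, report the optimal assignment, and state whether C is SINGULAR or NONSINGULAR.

σ = (0, 1, 2): 18 + (-3) + 13 = 28
σ = (0, 2, 1): 18 + 27 + 13 = 58
σ = (1, 0, 2): 30 + (-2) + 13 = 41
σ = (1, 2, 0): 30 + 27 + 1 = 58
σ = (2, 0, 1): 0 + (-2) + 13 = 11
σ = (2, 1, 0): 0 + (-3) + 1 = -2
Optimal value attained by: σ = (0, 2, 1).
Answer: det⊕(C) = 58; verdict: SINGULAR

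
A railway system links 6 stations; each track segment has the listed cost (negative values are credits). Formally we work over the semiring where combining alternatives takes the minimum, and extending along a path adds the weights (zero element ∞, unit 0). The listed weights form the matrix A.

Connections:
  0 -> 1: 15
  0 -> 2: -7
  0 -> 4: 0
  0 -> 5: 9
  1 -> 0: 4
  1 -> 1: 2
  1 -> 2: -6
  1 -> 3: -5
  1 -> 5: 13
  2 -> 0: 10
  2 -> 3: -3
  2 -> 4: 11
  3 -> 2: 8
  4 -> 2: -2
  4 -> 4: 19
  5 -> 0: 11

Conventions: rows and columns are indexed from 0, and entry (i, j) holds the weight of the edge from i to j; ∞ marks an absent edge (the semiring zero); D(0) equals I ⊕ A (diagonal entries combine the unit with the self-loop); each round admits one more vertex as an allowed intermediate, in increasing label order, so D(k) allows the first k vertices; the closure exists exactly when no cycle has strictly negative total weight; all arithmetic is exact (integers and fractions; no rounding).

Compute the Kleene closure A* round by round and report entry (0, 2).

D(0):
  [0, 15, -7, ∞, 0, 9]
  [4, 0, -6, -5, ∞, 13]
  [10, ∞, 0, -3, 11, ∞]
  [∞, ∞, 8, 0, ∞, ∞]
  [∞, ∞, -2, ∞, 0, ∞]
  [11, ∞, ∞, ∞, ∞, 0]
D(1):
  [0, 15, -7, ∞, 0, 9]
  [4, 0, -6, -5, 4, 13]
  [10, 25, 0, -3, 10, 19]
  [∞, ∞, 8, 0, ∞, ∞]
  [∞, ∞, -2, ∞, 0, ∞]
  [11, 26, 4, ∞, 11, 0]
D(2):
  [0, 15, -7, 10, 0, 9]
  [4, 0, -6, -5, 4, 13]
  [10, 25, 0, -3, 10, 19]
  [∞, ∞, 8, 0, ∞, ∞]
  [∞, ∞, -2, ∞, 0, ∞]
  [11, 26, 4, 21, 11, 0]
D(3):
  [0, 15, -7, -10, 0, 9]
  [4, 0, -6, -9, 4, 13]
  [10, 25, 0, -3, 10, 19]
  [18, 33, 8, 0, 18, 27]
  [8, 23, -2, -5, 0, 17]
  [11, 26, 4, 1, 11, 0]
D(4):
  [0, 15, -7, -10, 0, 9]
  [4, 0, -6, -9, 4, 13]
  [10, 25, 0, -3, 10, 19]
  [18, 33, 8, 0, 18, 27]
  [8, 23, -2, -5, 0, 17]
  [11, 26, 4, 1, 11, 0]
D(5):
  [0, 15, -7, -10, 0, 9]
  [4, 0, -6, -9, 4, 13]
  [10, 25, 0, -3, 10, 19]
  [18, 33, 8, 0, 18, 27]
  [8, 23, -2, -5, 0, 17]
  [11, 26, 4, 1, 11, 0]
D(6):
  [0, 15, -7, -10, 0, 9]
  [4, 0, -6, -9, 4, 13]
  [10, 25, 0, -3, 10, 19]
  [18, 33, 8, 0, 18, 27]
  [8, 23, -2, -5, 0, 17]
  [11, 26, 4, 1, 11, 0]
Answer: A*[0][2] = -7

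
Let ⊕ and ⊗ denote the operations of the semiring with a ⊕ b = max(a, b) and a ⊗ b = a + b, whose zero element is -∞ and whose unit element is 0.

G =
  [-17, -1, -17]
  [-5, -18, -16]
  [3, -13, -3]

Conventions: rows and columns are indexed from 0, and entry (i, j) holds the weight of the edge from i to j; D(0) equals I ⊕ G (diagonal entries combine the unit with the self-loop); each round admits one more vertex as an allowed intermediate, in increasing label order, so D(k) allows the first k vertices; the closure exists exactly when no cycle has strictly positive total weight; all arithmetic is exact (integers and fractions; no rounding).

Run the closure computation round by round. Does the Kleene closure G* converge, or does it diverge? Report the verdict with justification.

D(0):
  [0, -1, -17]
  [-5, 0, -16]
  [3, -13, 0]
D(1):
  [0, -1, -17]
  [-5, 0, -16]
  [3, 2, 0]
D(2):
  [0, -1, -17]
  [-5, 0, -16]
  [3, 2, 0]
D(3):
  [0, -1, -17]
  [-5, 0, -16]
  [3, 2, 0]
Key observation: every diagonal entry stays at the unit through all rounds, so no improving cycle exists.
Answer: CONVERGES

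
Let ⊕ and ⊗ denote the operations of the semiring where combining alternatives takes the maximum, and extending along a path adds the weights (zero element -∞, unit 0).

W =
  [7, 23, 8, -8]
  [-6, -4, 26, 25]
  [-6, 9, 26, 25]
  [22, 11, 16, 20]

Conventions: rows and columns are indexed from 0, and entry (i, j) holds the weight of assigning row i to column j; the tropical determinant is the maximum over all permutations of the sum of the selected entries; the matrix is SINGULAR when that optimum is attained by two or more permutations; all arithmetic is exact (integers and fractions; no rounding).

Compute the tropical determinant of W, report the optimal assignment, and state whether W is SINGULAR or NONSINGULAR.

σ = (0, 1, 2, 3): 7 + (-4) + 26 + 20 = 49
σ = (0, 1, 3, 2): 7 + (-4) + 25 + 16 = 44
σ = (0, 2, 1, 3): 7 + 26 + 9 + 20 = 62
σ = (0, 2, 3, 1): 7 + 26 + 25 + 11 = 69
σ = (0, 3, 1, 2): 7 + 25 + 9 + 16 = 57
σ = (0, 3, 2, 1): 7 + 25 + 26 + 11 = 69
σ = (1, 0, 2, 3): 23 + (-6) + 26 + 20 = 63
σ = (1, 0, 3, 2): 23 + (-6) + 25 + 16 = 58
σ = (1, 2, 0, 3): 23 + 26 + (-6) + 20 = 63
σ = (1, 2, 3, 0): 23 + 26 + 25 + 22 = 96
σ = (1, 3, 0, 2): 23 + 25 + (-6) + 16 = 58
σ = (1, 3, 2, 0): 23 + 25 + 26 + 22 = 96
σ = (2, 0, 1, 3): 8 + (-6) + 9 + 20 = 31
σ = (2, 0, 3, 1): 8 + (-6) + 25 + 11 = 38
σ = (2, 1, 0, 3): 8 + (-4) + (-6) + 20 = 18
σ = (2, 1, 3, 0): 8 + (-4) + 25 + 22 = 51
σ = (2, 3, 0, 1): 8 + 25 + (-6) + 11 = 38
σ = (2, 3, 1, 0): 8 + 25 + 9 + 22 = 64
σ = (3, 0, 1, 2): (-8) + (-6) + 9 + 16 = 11
σ = (3, 0, 2, 1): (-8) + (-6) + 26 + 11 = 23
σ = (3, 1, 0, 2): (-8) + (-4) + (-6) + 16 = -2
σ = (3, 1, 2, 0): (-8) + (-4) + 26 + 22 = 36
σ = (3, 2, 0, 1): (-8) + 26 + (-6) + 11 = 23
σ = (3, 2, 1, 0): (-8) + 26 + 9 + 22 = 49
Optimal value attained by: σ = (1, 2, 3, 0).
Answer: det⊕(W) = 96; verdict: SINGULAR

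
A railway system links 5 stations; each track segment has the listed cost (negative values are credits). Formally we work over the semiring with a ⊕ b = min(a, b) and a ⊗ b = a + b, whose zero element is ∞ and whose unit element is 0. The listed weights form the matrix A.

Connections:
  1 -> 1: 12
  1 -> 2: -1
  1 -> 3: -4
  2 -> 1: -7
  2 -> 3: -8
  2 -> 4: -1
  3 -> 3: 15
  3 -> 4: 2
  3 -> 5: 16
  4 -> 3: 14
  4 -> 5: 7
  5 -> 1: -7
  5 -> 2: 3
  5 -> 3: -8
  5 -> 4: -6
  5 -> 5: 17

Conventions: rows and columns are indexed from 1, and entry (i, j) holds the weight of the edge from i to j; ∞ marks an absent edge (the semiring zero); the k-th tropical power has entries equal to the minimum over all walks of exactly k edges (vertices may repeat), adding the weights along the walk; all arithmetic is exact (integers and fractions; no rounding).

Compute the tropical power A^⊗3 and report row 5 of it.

A^⊗2:
  [-8, 11, -9, -2, 12]
  [5, -8, -11, -6, 6]
  [9, 19, 8, 10, 9]
  [0, 10, -1, 1, 24]
  [-4, -8, -11, -6, 1]
A^⊗3:
  [4, -9, -12, -7, 5]
  [-15, 4, -16, -9, 1]
  [2, 8, 1, 3, 17]
  [3, -1, -4, 1, 8]
  [-15, -5, -16, -9, 1]
Answer: row 5 of A^⊗3 = [-15, -5, -16, -9, 1]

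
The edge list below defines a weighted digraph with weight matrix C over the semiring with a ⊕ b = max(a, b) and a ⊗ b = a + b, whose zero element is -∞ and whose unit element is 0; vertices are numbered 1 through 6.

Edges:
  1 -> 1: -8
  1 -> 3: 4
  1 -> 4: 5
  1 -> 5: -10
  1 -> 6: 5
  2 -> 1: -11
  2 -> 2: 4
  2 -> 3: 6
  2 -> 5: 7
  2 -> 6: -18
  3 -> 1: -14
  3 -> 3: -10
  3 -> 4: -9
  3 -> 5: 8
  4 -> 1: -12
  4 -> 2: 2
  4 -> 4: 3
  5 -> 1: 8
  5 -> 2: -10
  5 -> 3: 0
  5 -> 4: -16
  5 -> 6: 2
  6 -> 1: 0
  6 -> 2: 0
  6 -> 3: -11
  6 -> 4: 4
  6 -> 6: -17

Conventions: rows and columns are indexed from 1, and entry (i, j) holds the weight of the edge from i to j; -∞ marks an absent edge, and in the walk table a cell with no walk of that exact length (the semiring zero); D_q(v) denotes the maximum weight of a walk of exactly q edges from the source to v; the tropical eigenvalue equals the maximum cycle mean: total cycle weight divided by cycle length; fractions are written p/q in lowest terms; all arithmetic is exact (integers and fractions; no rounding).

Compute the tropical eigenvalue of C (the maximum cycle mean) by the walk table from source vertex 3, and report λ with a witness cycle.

q=0: [-∞, -∞, 0, -∞, -∞, -∞]
q=1: [-14, -∞, -10, -9, 8, -∞]
q=2: [16, -2, 8, -6, -2, 10]
q=3: [10, 10, 20, 21, 16, 21]
q=4: [24, 23, 16, 25, 28, 18]
q=5: [36, 27, 29, 29, 30, 30]
q=6: [38, 31, 40, 41, 37, 41]
Optimal cycle mean attained by: cycle 1->3->5->1, total 4 + 8 + 8, length 3.
Answer: λ = 20/3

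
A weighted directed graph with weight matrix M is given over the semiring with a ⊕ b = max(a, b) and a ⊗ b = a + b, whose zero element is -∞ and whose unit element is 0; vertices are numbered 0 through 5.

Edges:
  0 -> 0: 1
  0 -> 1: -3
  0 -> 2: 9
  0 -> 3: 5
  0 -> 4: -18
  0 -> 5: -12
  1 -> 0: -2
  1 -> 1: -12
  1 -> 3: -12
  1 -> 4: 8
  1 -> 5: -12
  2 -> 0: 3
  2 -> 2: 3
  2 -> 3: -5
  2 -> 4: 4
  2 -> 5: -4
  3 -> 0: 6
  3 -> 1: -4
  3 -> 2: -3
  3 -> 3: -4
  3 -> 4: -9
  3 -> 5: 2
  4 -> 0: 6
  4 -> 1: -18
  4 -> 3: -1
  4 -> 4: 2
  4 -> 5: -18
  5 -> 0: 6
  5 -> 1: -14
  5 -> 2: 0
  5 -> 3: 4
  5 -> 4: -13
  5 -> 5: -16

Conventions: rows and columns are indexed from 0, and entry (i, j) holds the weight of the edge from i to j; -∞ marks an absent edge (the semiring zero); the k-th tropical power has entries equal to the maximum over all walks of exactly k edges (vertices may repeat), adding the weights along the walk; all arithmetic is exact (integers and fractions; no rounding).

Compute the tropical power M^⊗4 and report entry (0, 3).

M^⊗2:
  [12, 1, 12, 6, 13, 7]
  [14, -5, 7, 7, 10, -10]
  [10, 0, 12, 8, 7, -1]
  [8, 3, 15, 11, 4, -2]
  [8, 3, 15, 11, 4, 1]
  [10, 3, 15, 11, 4, 6]
M^⊗3:
  [19, 9, 21, 17, 16, 8]
  [16, 11, 23, 19, 12, 9]
  [15, 7, 19, 15, 16, 10]
  [18, 7, 18, 13, 19, 13]
  [18, 7, 18, 13, 19, 13]
  [18, 7, 19, 15, 19, 13]
M^⊗4:
  [24, 16, 28, 24, 25, 19]
  [26, 15, 26, 21, 27, 21]
  [22, 12, 24, 20, 23, 17]
  [25, 15, 27, 23, 22, 15]
  [25, 15, 27, 23, 22, 15]
  [25, 15, 27, 23, 23, 17]
Key observation: the optimum is the walk 0->2->4->0->3, with weight 9 + 4 + 6 + 5 = 24.
Optimal value attained by: walk 0->2->4->0->3.
Answer: (M^⊗4)[0][3] = 24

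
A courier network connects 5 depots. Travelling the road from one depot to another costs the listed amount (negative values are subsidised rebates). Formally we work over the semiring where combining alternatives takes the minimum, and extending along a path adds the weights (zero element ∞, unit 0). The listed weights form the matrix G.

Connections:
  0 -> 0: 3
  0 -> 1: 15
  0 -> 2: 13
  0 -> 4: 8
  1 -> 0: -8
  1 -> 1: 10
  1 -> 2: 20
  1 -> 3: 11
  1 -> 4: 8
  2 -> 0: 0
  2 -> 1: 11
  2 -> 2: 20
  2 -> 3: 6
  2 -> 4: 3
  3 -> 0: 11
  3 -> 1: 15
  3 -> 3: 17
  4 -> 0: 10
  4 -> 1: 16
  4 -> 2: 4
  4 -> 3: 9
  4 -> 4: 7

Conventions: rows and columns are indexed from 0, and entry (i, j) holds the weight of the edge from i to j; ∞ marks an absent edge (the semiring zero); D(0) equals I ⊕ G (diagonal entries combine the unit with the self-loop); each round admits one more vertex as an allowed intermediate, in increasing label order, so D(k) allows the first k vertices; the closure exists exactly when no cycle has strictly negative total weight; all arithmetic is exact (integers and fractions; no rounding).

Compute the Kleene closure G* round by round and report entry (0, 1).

D(0):
  [0, 15, 13, ∞, 8]
  [-8, 0, 20, 11, 8]
  [0, 11, 0, 6, 3]
  [11, 15, ∞, 0, ∞]
  [10, 16, 4, 9, 0]
D(1):
  [0, 15, 13, ∞, 8]
  [-8, 0, 5, 11, 0]
  [0, 11, 0, 6, 3]
  [11, 15, 24, 0, 19]
  [10, 16, 4, 9, 0]
D(2):
  [0, 15, 13, 26, 8]
  [-8, 0, 5, 11, 0]
  [0, 11, 0, 6, 3]
  [7, 15, 20, 0, 15]
  [8, 16, 4, 9, 0]
D(3):
  [0, 15, 13, 19, 8]
  [-8, 0, 5, 11, 0]
  [0, 11, 0, 6, 3]
  [7, 15, 20, 0, 15]
  [4, 15, 4, 9, 0]
D(4):
  [0, 15, 13, 19, 8]
  [-8, 0, 5, 11, 0]
  [0, 11, 0, 6, 3]
  [7, 15, 20, 0, 15]
  [4, 15, 4, 9, 0]
D(5):
  [0, 15, 12, 17, 8]
  [-8, 0, 4, 9, 0]
  [0, 11, 0, 6, 3]
  [7, 15, 19, 0, 15]
  [4, 15, 4, 9, 0]
Answer: G*[0][1] = 15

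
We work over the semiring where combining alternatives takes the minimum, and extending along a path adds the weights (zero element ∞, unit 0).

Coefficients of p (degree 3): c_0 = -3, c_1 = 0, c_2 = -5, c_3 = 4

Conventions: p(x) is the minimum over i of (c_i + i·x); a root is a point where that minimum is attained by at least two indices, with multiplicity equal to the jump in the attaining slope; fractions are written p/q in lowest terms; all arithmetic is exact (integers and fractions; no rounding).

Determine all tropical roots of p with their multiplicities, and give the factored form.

hull edge (i=0, c=-3) to (i=2, c=-5): slope -1, span 2
hull edge (i=2, c=-5) to (i=3, c=4): slope 9, span 1
Factored form: p(x) = 4 ⊗ (x ⊕ (-9)) ⊗ (x ⊕ 1) ⊗ (x ⊕ 1)
Answer: roots = -9 (mult 1), 1 (mult 2)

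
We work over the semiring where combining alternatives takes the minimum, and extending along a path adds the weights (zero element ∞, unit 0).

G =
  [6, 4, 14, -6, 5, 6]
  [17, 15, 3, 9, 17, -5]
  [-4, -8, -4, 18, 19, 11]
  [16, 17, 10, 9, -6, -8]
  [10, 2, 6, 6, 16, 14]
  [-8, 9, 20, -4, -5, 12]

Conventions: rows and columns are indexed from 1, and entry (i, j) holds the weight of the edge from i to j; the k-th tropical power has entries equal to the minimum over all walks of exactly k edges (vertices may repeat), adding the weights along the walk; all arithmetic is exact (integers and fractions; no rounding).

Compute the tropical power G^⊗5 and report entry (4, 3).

G^⊗2:
  [-2, 6, 4, 0, -12, -14]
  [-13, -5, -1, -9, -10, 1]
  [-8, -12, -8, -10, 1, -13]
  [-16, -4, 0, -12, -13, 1]
  [2, -2, 2, 4, 0, -3]
  [-2, -4, 1, -14, -10, -12]
G^⊗3:
  [-22, -10, -6, -18, -19, -8]
  [-7, -9, -5, -19, -15, -17]
  [-21, -16, -12, -17, -18, -18]
  [-10, -12, -7, -22, -18, -20]
  [-11, -6, -2, -7, -8, -7]
  [-20, -8, -4, -16, -20, -22]
G^⊗4:
  [-16, -18, -13, -28, -24, -26]
  [-25, -13, -9, -21, -25, -27]
  [-26, -20, -16, -27, -23, -25]
  [-28, -16, -12, -24, -28, -30]
  [-15, -10, -6, -17, -13, -15]
  [-30, -18, -14, -26, -27, -24]
G^⊗5:
  [-34, -22, -18, -30, -34, -36]
  [-35, -23, -19, -31, -32, -29]
  [-33, -24, -20, -32, -33, -35]
  [-38, -26, -22, -34, -35, -32]
  [-23, -14, -10, -21, -23, -25]
  [-32, -26, -21, -36, -32, -34]
Key observation: the optimum is the walk 4->6->1->4->5->3, with weight (-8) + (-8) + (-6) + (-6) + 6 = -22.
Optimal value attained by: walk 4->6->1->4->5->3.
Answer: (G^⊗5)[4][3] = -22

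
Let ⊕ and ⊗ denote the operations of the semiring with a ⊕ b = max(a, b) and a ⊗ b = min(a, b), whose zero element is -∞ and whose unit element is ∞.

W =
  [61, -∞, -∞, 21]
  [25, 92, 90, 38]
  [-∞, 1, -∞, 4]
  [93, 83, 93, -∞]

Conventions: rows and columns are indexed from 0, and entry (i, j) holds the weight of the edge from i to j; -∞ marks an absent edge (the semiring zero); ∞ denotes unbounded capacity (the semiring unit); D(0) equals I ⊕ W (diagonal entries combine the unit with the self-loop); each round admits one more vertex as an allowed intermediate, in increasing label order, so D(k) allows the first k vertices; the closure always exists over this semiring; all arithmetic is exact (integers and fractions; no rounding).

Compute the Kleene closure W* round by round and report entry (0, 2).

D(0):
  [∞, -∞, -∞, 21]
  [25, ∞, 90, 38]
  [-∞, 1, ∞, 4]
  [93, 83, 93, ∞]
D(1):
  [∞, -∞, -∞, 21]
  [25, ∞, 90, 38]
  [-∞, 1, ∞, 4]
  [93, 83, 93, ∞]
D(2):
  [∞, -∞, -∞, 21]
  [25, ∞, 90, 38]
  [1, 1, ∞, 4]
  [93, 83, 93, ∞]
D(3):
  [∞, -∞, -∞, 21]
  [25, ∞, 90, 38]
  [1, 1, ∞, 4]
  [93, 83, 93, ∞]
D(4):
  [∞, 21, 21, 21]
  [38, ∞, 90, 38]
  [4, 4, ∞, 4]
  [93, 83, 93, ∞]
Answer: W*[0][2] = 21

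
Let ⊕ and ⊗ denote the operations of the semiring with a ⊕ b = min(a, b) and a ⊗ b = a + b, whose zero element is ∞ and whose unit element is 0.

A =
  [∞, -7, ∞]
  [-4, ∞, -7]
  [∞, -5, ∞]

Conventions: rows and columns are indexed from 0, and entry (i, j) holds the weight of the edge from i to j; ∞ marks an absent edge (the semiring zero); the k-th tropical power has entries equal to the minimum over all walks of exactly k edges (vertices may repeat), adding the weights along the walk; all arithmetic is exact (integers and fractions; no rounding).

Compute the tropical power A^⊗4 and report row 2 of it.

A^⊗2:
  [-11, ∞, -14]
  [∞, -12, ∞]
  [-9, ∞, -12]
A^⊗3:
  [∞, -19, ∞]
  [-16, ∞, -19]
  [∞, -17, ∞]
A^⊗4:
  [-23, ∞, -26]
  [∞, -24, ∞]
  [-21, ∞, -24]
Answer: row 2 of A^⊗4 = [-21, ∞, -24]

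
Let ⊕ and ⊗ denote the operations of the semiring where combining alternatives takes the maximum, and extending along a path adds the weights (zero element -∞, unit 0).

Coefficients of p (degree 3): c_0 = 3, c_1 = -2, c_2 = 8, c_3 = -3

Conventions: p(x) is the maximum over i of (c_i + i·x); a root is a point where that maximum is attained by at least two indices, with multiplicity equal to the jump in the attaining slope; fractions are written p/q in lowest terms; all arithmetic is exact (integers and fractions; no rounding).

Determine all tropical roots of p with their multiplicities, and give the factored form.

hull edge (i=0, c=3) to (i=2, c=8): slope 5/2, span 2
hull edge (i=2, c=8) to (i=3, c=-3): slope -11, span 1
Factored form: p(x) = -3 ⊗ (x ⊕ (-5/2)) ⊗ (x ⊕ (-5/2)) ⊗ (x ⊕ 11)
Answer: roots = -5/2 (mult 2), 11 (mult 1)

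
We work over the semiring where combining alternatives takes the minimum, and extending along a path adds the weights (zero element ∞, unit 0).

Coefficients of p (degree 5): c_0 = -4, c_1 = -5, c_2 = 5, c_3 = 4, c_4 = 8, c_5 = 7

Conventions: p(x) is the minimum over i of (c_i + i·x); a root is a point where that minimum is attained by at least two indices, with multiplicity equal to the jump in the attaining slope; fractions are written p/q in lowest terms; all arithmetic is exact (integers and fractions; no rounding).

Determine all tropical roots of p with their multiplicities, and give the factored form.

hull edge (i=0, c=-4) to (i=1, c=-5): slope -1, span 1
hull edge (i=1, c=-5) to (i=5, c=7): slope 3, span 4
Factored form: p(x) = 7 ⊗ (x ⊕ (-3)) ⊗ (x ⊕ (-3)) ⊗ (x ⊕ (-3)) ⊗ (x ⊕ (-3)) ⊗ (x ⊕ 1)
Answer: roots = -3 (mult 4), 1 (mult 1)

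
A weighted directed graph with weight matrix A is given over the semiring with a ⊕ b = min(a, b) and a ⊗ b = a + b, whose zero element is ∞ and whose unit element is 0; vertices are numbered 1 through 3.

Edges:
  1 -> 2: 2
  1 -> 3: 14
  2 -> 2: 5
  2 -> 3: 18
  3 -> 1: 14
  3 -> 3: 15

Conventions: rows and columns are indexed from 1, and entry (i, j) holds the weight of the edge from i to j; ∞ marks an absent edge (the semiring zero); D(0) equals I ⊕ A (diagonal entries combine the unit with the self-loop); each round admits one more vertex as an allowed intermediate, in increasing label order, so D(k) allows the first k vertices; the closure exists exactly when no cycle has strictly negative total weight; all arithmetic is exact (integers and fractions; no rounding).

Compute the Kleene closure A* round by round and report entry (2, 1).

D(0):
  [0, 2, 14]
  [∞, 0, 18]
  [14, ∞, 0]
D(1):
  [0, 2, 14]
  [∞, 0, 18]
  [14, 16, 0]
D(2):
  [0, 2, 14]
  [∞, 0, 18]
  [14, 16, 0]
D(3):
  [0, 2, 14]
  [32, 0, 18]
  [14, 16, 0]
Answer: A*[2][1] = 32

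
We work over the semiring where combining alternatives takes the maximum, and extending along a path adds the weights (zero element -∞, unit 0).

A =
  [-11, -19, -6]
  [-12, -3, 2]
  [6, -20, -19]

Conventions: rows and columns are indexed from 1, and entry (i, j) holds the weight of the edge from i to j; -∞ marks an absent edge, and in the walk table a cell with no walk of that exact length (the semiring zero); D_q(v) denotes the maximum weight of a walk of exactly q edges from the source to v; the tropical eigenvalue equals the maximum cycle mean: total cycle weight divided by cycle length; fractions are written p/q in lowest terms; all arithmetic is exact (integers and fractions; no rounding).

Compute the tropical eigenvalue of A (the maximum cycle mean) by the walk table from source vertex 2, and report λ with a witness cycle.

q=0: [-∞, 0, -∞]
q=1: [-12, -3, 2]
q=2: [8, -6, -1]
q=3: [5, -9, 2]
Optimal cycle mean attained by: cycle 1->3->1, total (-6) + 6, length 2.
Answer: λ = 0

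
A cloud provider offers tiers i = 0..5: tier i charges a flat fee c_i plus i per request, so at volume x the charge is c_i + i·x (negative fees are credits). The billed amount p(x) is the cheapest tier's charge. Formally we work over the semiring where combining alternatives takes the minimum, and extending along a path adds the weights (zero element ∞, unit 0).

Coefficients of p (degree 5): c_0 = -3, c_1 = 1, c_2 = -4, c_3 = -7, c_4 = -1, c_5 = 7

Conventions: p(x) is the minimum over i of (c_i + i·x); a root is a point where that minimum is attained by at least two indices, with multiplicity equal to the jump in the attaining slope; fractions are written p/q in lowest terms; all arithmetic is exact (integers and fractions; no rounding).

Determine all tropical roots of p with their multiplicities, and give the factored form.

hull edge (i=0, c=-3) to (i=3, c=-7): slope -4/3, span 3
hull edge (i=3, c=-7) to (i=4, c=-1): slope 6, span 1
hull edge (i=4, c=-1) to (i=5, c=7): slope 8, span 1
Factored form: p(x) = 7 ⊗ (x ⊕ (-8)) ⊗ (x ⊕ (-6)) ⊗ (x ⊕ 4/3) ⊗ (x ⊕ 4/3) ⊗ (x ⊕ 4/3)
Answer: roots = -8 (mult 1), -6 (mult 1), 4/3 (mult 3)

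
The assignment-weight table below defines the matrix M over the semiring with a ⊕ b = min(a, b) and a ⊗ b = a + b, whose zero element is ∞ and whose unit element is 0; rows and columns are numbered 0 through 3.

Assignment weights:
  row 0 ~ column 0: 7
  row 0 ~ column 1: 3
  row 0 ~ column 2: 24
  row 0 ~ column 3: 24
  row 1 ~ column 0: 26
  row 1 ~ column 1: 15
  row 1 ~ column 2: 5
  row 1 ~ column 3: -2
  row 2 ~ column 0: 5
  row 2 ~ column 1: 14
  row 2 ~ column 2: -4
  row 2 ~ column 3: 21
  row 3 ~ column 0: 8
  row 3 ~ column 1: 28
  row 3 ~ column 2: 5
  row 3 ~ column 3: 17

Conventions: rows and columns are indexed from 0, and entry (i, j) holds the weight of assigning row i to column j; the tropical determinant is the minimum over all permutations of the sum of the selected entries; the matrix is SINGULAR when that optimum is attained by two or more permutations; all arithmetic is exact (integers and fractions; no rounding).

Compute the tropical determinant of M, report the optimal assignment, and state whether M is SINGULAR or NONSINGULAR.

σ = (0, 1, 2, 3): 7 + 15 + (-4) + 17 = 35
σ = (0, 1, 3, 2): 7 + 15 + 21 + 5 = 48
σ = (0, 2, 1, 3): 7 + 5 + 14 + 17 = 43
σ = (0, 2, 3, 1): 7 + 5 + 21 + 28 = 61
σ = (0, 3, 1, 2): 7 + (-2) + 14 + 5 = 24
σ = (0, 3, 2, 1): 7 + (-2) + (-4) + 28 = 29
σ = (1, 0, 2, 3): 3 + 26 + (-4) + 17 = 42
σ = (1, 0, 3, 2): 3 + 26 + 21 + 5 = 55
σ = (1, 2, 0, 3): 3 + 5 + 5 + 17 = 30
σ = (1, 2, 3, 0): 3 + 5 + 21 + 8 = 37
σ = (1, 3, 0, 2): 3 + (-2) + 5 + 5 = 11
σ = (1, 3, 2, 0): 3 + (-2) + (-4) + 8 = 5
σ = (2, 0, 1, 3): 24 + 26 + 14 + 17 = 81
σ = (2, 0, 3, 1): 24 + 26 + 21 + 28 = 99
σ = (2, 1, 0, 3): 24 + 15 + 5 + 17 = 61
σ = (2, 1, 3, 0): 24 + 15 + 21 + 8 = 68
σ = (2, 3, 0, 1): 24 + (-2) + 5 + 28 = 55
σ = (2, 3, 1, 0): 24 + (-2) + 14 + 8 = 44
σ = (3, 0, 1, 2): 24 + 26 + 14 + 5 = 69
σ = (3, 0, 2, 1): 24 + 26 + (-4) + 28 = 74
σ = (3, 1, 0, 2): 24 + 15 + 5 + 5 = 49
σ = (3, 1, 2, 0): 24 + 15 + (-4) + 8 = 43
σ = (3, 2, 0, 1): 24 + 5 + 5 + 28 = 62
σ = (3, 2, 1, 0): 24 + 5 + 14 + 8 = 51
Optimal value attained by: σ = (1, 3, 2, 0).
Answer: det⊕(M) = 5; verdict: NONSINGULAR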